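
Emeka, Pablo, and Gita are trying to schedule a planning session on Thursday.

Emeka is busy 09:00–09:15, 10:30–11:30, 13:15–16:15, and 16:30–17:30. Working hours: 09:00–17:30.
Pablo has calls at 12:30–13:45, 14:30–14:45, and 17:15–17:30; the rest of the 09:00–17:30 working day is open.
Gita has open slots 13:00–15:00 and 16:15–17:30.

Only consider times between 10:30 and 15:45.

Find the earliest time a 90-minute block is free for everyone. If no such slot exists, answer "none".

none

Emeka free within 09:00–17:30: 09:15–10:30, 11:30–13:15, 16:15–16:30.
Pablo free within 09:00–17:30: 09:00–12:30, 13:45–14:30, 14:45–17:15.
Emeka ∩ Pablo: 09:15–10:30, 11:30–12:30, 16:15–16:30.
Emeka ∩ Pablo ∩ Gita: 16:15–16:30.
Restricted to 10:30–15:45: (none).
Windows ≥ 90 min: (none).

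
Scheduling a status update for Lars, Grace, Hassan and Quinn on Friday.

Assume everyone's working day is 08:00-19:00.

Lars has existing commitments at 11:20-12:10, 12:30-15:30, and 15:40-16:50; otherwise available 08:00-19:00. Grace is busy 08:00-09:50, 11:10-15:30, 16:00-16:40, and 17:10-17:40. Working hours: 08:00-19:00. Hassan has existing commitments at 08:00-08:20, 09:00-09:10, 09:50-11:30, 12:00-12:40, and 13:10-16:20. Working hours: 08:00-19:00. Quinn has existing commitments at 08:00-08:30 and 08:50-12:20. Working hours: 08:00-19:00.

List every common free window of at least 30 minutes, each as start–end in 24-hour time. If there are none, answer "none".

17:40–19:00

Lars free within 08:00–19:00: 08:00–11:20, 12:10–12:30, 15:30–15:40, 16:50–19:00.
Grace free within 08:00–19:00: 09:50–11:10, 15:30–16:00, 16:40–17:10, 17:40–19:00.
Hassan free within 08:00–19:00: 08:20–09:00, 09:10–09:50, 11:30–12:00, 12:40–13:10, 16:20–19:00.
Quinn free within 08:00–19:00: 08:30–08:50, 12:20–19:00.
Lars ∩ Grace: 09:50–11:10, 15:30–15:40, 16:50–17:10, 17:40–19:00.
Lars ∩ Grace ∩ Hassan: 16:50–17:10, 17:40–19:00.
Lars ∩ Grace ∩ Hassan ∩ Quinn: 16:50–17:10, 17:40–19:00.
Windows ≥ 30 min: 17:40–19:00.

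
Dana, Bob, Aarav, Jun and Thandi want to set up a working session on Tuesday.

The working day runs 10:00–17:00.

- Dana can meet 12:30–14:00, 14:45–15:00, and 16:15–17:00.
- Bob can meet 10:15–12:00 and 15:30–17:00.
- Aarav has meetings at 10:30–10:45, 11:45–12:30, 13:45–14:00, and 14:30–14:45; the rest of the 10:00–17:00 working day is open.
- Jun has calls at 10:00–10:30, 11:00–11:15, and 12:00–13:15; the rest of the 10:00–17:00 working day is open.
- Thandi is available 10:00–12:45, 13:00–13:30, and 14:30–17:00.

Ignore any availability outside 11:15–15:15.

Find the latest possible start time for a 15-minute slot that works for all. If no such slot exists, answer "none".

none

Aarav free within 10:00–17:00: 10:00–10:30, 10:45–11:45, 12:30–13:45, 14:00–14:30, 14:45–17:00.
Jun free within 10:00–17:00: 10:30–11:00, 11:15–12:00, 13:15–17:00.
Dana ∩ Bob: 16:15–17:00.
Dana ∩ Bob ∩ Aarav: 16:15–17:00.
Dana ∩ Bob ∩ Aarav ∩ Jun: 16:15–17:00.
Dana ∩ Bob ∩ Aarav ∩ Jun ∩ Thandi: 16:15–17:00.
Restricted to 11:15–15:15: (none).
Windows ≥ 15 min: (none).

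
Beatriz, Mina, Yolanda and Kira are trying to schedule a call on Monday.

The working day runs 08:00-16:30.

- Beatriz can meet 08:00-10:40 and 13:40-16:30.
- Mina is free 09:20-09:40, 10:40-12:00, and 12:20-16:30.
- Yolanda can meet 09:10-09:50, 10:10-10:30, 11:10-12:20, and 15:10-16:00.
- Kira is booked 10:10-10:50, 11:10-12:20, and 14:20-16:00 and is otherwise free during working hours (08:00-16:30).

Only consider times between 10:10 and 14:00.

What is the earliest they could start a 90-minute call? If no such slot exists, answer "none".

none

Kira free within 08:00–16:30: 08:00–10:10, 10:50–11:10, 12:20–14:20, 16:00–16:30.
Beatriz ∩ Mina: 09:20–09:40, 13:40–16:30.
Beatriz ∩ Mina ∩ Yolanda: 09:20–09:40, 15:10–16:00.
Beatriz ∩ Mina ∩ Yolanda ∩ Kira: 09:20–09:40.
Restricted to 10:10–14:00: (none).
Windows ≥ 90 min: (none).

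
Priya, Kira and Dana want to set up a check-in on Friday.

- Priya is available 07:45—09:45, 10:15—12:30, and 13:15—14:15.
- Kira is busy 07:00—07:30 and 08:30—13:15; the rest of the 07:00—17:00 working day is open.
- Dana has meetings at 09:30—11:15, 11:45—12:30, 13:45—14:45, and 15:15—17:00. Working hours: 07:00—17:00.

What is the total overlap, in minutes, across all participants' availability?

75 minutes

Kira free within 07:00–17:00: 07:30–08:30, 13:15–17:00.
Dana free within 07:00–17:00: 07:00–09:30, 11:15–11:45, 12:30–13:45, 14:45–15:15.
Priya ∩ Kira: 07:45–08:30, 13:15–14:15.
Priya ∩ Kira ∩ Dana: 07:45–08:30, 13:15–13:45.
Total common minutes: 45 + 30 = 75.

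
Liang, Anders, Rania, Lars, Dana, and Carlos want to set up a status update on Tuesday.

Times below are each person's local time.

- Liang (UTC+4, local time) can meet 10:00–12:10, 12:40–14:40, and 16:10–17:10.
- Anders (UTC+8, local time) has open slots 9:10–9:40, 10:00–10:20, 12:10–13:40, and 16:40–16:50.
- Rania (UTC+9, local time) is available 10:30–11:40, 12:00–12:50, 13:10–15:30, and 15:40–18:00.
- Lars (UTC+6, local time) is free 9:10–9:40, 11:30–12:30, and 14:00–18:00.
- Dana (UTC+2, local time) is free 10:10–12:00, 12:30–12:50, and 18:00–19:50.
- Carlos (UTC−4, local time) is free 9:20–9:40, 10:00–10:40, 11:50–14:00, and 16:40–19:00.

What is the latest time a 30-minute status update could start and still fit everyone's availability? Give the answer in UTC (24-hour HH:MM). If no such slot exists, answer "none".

none

Liang → UTC: 06:00–08:10, 08:40–10:40, 12:10–13:10.
Anders → UTC: 01:10–01:40, 02:00–02:20, 04:10–05:40, 08:40–08:50.
Rania → UTC: 01:30–02:40, 03:00–03:50, 04:10–06:30, 06:40–09:00.
Lars → UTC: 03:10–03:40, 05:30–06:30, 08:00–12:00.
Dana → UTC: 08:10–10:00, 10:30–10:50, 16:00–17:50.
Carlos → UTC: 13:20–13:40, 14:00–14:40, 15:50–18:00, 20:40–23:00.
Liang ∩ Anders: 08:40–08:50.
Liang ∩ Anders ∩ Rania: 08:40–08:50.
Liang ∩ Anders ∩ Rania ∩ Lars: 08:40–08:50.
Liang ∩ Anders ∩ Rania ∩ Lars ∩ Dana: 08:40–08:50.
Liang ∩ Anders ∩ Rania ∩ Lars ∩ Dana ∩ Carlos: (none).
Windows ≥ 30 min: (none).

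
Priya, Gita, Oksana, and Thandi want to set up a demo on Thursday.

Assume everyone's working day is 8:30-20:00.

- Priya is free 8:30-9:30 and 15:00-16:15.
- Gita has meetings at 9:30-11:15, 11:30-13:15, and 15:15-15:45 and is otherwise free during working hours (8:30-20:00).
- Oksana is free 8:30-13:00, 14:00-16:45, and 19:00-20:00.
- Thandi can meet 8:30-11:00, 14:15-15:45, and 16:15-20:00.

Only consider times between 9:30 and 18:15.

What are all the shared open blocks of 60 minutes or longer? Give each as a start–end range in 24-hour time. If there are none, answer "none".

Gita free within 08:30–20:00: 08:30–09:30, 11:15–11:30, 13:15–15:15, 15:45–20:00.
Priya ∩ Gita: 08:30–09:30, 15:00–15:15, 15:45–16:15.
Priya ∩ Gita ∩ Oksana: 08:30–09:30, 15:00–15:15, 15:45–16:15.
Priya ∩ Gita ∩ Oksana ∩ Thandi: 08:30–09:30, 15:00–15:15.
Restricted to 09:30–18:15: 15:00–15:15.
Windows ≥ 60 min: (none).

none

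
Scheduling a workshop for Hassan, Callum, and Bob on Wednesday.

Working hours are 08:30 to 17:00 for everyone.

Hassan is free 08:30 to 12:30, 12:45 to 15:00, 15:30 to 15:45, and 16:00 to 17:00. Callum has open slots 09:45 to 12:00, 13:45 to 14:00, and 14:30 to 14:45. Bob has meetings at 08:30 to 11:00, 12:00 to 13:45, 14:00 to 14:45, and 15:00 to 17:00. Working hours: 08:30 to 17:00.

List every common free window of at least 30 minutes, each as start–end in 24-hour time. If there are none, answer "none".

11:00–12:00

Bob free within 08:30–17:00: 11:00–12:00, 13:45–14:00, 14:45–15:00.
Hassan ∩ Callum: 09:45–12:00, 13:45–14:00, 14:30–14:45.
Hassan ∩ Callum ∩ Bob: 11:00–12:00, 13:45–14:00.
Windows ≥ 30 min: 11:00–12:00.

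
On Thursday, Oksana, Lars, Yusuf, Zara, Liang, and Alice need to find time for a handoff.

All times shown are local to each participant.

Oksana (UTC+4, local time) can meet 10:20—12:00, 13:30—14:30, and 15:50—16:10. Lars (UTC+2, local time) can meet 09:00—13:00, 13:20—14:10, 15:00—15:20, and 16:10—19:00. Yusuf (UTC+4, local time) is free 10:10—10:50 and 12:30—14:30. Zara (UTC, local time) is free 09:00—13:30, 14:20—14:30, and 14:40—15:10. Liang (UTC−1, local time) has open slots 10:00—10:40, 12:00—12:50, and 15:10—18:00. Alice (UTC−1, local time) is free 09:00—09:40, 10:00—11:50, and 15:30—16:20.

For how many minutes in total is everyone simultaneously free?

Oksana → UTC: 06:20–08:00, 09:30–10:30, 11:50–12:10.
Lars → UTC: 07:00–11:00, 11:20–12:10, 13:00–13:20, 14:10–17:00.
Yusuf → UTC: 06:10–06:50, 08:30–10:30.
Zara → UTC: 09:00–13:30, 14:20–14:30, 14:40–15:10.
Liang → UTC: 11:00–11:40, 13:00–13:50, 16:10–19:00.
Alice → UTC: 10:00–10:40, 11:00–12:50, 16:30–17:20.
Oksana ∩ Lars: 07:00–08:00, 09:30–10:30, 11:50–12:10.
Oksana ∩ Lars ∩ Yusuf: 09:30–10:30.
Oksana ∩ Lars ∩ Yusuf ∩ Zara: 09:30–10:30.
Oksana ∩ Lars ∩ Yusuf ∩ Zara ∩ Liang: (none).
Oksana ∩ Lars ∩ Yusuf ∩ Zara ∩ Liang ∩ Alice: (none).
Total common minutes: 0.

0 minutes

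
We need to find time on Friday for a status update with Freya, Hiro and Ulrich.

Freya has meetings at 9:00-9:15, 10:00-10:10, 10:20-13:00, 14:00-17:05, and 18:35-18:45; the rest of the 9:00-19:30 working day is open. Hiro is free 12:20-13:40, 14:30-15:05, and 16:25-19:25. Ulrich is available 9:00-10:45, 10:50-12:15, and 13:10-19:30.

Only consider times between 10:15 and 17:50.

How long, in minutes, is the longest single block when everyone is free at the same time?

45 minutes

Freya free within 09:00–19:30: 09:15–10:00, 10:10–10:20, 13:00–14:00, 17:05–18:35, 18:45–19:30.
Freya ∩ Hiro: 13:00–13:40, 17:05–18:35, 18:45–19:25.
Freya ∩ Hiro ∩ Ulrich: 13:10–13:40, 17:05–18:35, 18:45–19:25.
Restricted to 10:15–17:50: 13:10–13:40, 17:05–17:50.
Common window lengths: 30, 45 min; longest is 45.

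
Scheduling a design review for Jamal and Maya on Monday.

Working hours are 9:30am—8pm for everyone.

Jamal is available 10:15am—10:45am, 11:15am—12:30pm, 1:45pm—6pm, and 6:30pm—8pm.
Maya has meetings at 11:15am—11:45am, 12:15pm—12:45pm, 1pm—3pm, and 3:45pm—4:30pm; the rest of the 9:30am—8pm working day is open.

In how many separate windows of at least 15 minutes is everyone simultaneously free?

5

Maya free within 09:30–20:00: 09:30–11:15, 11:45–12:15, 12:45–13:00, 15:00–15:45, 16:30–20:00.
Jamal ∩ Maya: 10:15–10:45, 11:45–12:15, 15:00–15:45, 16:30–18:00, 18:30–20:00.
Windows ≥ 15 min: 10:15–10:45, 11:45–12:15, 15:00–15:45, 16:30–18:00, 18:30–20:00.
That's 5 windows.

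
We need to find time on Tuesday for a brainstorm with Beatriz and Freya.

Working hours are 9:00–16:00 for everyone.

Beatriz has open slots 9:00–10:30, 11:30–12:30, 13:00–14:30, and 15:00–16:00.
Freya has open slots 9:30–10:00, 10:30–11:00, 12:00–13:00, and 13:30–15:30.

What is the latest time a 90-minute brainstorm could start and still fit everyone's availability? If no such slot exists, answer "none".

none

Beatriz ∩ Freya: 09:30–10:00, 12:00–12:30, 13:30–14:30, 15:00–15:30.
Windows ≥ 90 min: (none).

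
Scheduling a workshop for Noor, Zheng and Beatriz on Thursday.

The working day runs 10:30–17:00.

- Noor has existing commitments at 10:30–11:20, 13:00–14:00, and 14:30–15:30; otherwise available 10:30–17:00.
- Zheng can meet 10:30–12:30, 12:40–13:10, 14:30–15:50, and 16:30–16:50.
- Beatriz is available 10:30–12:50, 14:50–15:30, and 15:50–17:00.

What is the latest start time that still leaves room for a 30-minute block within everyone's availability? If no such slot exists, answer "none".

Noor free within 10:30–17:00: 11:20–13:00, 14:00–14:30, 15:30–17:00.
Noor ∩ Zheng: 11:20–12:30, 12:40–13:00, 15:30–15:50, 16:30–16:50.
Noor ∩ Zheng ∩ Beatriz: 11:20–12:30, 12:40–12:50, 16:30–16:50.
Windows ≥ 30 min: 11:20–12:30.
Latest start in the last window 11:20–12:30 is 12:30 − 30 min = 12:00.

12:00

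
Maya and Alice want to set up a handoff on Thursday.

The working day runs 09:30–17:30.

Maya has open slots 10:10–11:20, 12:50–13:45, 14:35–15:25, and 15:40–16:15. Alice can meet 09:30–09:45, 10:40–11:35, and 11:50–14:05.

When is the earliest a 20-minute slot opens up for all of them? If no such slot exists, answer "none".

Maya ∩ Alice: 10:40–11:20, 12:50–13:45.
Windows ≥ 20 min: 10:40–11:20, 12:50–13:45.
Earliest such window starts at 10:40.

10:40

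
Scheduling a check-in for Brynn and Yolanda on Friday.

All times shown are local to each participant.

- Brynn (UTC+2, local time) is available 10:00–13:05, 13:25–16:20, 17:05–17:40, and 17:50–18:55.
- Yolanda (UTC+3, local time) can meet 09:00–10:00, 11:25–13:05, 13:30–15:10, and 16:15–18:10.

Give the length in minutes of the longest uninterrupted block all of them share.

Brynn → UTC: 08:00–11:05, 11:25–14:20, 15:05–15:40, 15:50–16:55.
Yolanda → UTC: 06:00–07:00, 08:25–10:05, 10:30–12:10, 13:15–15:10.
Brynn ∩ Yolanda: 08:25–10:05, 10:30–11:05, 11:25–12:10, 13:15–14:20, 15:05–15:10.
Common window lengths: 100, 35, 45, 65, 5 min; longest is 100.

100 minutes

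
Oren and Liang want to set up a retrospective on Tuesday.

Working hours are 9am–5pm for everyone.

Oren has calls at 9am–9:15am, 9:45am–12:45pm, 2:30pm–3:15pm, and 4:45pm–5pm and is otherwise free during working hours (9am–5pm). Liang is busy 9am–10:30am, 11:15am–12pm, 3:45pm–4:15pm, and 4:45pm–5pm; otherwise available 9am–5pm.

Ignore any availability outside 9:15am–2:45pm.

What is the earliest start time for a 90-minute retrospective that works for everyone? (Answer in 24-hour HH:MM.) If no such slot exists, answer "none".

Oren free within 09:00–17:00: 09:15–09:45, 12:45–14:30, 15:15–16:45.
Liang free within 09:00–17:00: 10:30–11:15, 12:00–15:45, 16:15–16:45.
Oren ∩ Liang: 12:45–14:30, 15:15–15:45, 16:15–16:45.
Restricted to 09:15–14:45: 12:45–14:30.
Windows ≥ 90 min: 12:45–14:30.
Earliest such window starts at 12:45.

12:45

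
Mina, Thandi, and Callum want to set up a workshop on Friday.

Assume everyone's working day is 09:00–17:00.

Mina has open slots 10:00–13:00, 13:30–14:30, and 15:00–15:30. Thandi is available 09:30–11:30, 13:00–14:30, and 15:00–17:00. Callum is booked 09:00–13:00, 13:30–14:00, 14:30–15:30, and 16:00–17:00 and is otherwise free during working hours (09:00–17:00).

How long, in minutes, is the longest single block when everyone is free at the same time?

30 minutes

Callum free within 09:00–17:00: 13:00–13:30, 14:00–14:30, 15:30–16:00.
Mina ∩ Thandi: 10:00–11:30, 13:30–14:30, 15:00–15:30.
Mina ∩ Thandi ∩ Callum: 14:00–14:30.
Single common window of 30 minutes.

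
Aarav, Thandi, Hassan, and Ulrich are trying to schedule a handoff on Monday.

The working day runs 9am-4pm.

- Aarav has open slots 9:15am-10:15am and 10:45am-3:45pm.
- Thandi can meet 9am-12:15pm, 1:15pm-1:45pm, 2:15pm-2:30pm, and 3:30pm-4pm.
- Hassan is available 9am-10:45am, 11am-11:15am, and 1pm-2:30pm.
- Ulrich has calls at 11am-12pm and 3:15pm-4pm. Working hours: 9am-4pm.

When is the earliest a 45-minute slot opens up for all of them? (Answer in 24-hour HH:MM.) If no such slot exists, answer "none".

09:15

Ulrich free within 09:00–16:00: 09:00–11:00, 12:00–15:15.
Aarav ∩ Thandi: 09:15–10:15, 10:45–12:15, 13:15–13:45, 14:15–14:30, 15:30–15:45.
Aarav ∩ Thandi ∩ Hassan: 09:15–10:15, 11:00–11:15, 13:15–13:45, 14:15–14:30.
Aarav ∩ Thandi ∩ Hassan ∩ Ulrich: 09:15–10:15, 13:15–13:45, 14:15–14:30.
Windows ≥ 45 min: 09:15–10:15.
Earliest such window starts at 09:15.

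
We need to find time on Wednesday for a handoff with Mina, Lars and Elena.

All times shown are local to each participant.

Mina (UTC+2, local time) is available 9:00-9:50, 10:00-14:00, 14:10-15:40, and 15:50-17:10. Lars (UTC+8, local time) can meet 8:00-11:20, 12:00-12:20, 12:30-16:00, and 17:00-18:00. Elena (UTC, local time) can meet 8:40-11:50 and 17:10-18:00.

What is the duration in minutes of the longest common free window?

60 minutes

Mina → UTC: 07:00–07:50, 08:00–12:00, 12:10–13:40, 13:50–15:10.
Lars → UTC: 00:00–03:20, 04:00–04:20, 04:30–08:00, 09:00–10:00.
Elena → UTC: 08:40–11:50, 17:10–18:00.
Mina ∩ Lars: 07:00–07:50, 09:00–10:00.
Mina ∩ Lars ∩ Elena: 09:00–10:00.
Single common window of 60 minutes.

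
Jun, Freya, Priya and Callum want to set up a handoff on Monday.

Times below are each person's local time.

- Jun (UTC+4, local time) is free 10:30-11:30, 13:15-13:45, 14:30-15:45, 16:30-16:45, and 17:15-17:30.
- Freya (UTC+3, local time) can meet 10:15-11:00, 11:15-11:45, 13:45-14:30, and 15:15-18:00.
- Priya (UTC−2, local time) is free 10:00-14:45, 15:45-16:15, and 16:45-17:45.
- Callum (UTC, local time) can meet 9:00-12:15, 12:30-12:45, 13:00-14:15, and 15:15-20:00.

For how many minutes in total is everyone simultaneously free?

30 minutes

Jun → UTC: 06:30–07:30, 09:15–09:45, 10:30–11:45, 12:30–12:45, 13:15–13:30.
Freya → UTC: 07:15–08:00, 08:15–08:45, 10:45–11:30, 12:15–15:00.
Priya → UTC: 12:00–16:45, 17:45–18:15, 18:45–19:45.
Callum → UTC: 09:00–12:15, 12:30–12:45, 13:00–14:15, 15:15–20:00.
Jun ∩ Freya: 07:15–07:30, 10:45–11:30, 12:30–12:45, 13:15–13:30.
Jun ∩ Freya ∩ Priya: 12:30–12:45, 13:15–13:30.
Jun ∩ Freya ∩ Priya ∩ Callum: 12:30–12:45, 13:15–13:30.
Total common minutes: 15 + 15 = 30.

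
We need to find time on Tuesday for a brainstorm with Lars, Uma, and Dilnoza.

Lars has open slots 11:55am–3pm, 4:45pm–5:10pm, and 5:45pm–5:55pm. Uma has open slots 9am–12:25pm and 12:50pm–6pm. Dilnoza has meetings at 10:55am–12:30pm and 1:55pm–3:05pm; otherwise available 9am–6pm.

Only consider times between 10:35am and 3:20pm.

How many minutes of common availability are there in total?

65 minutes

Dilnoza free within 09:00–18:00: 09:00–10:55, 12:30–13:55, 15:05–18:00.
Lars ∩ Uma: 11:55–12:25, 12:50–15:00, 16:45–17:10, 17:45–17:55.
Lars ∩ Uma ∩ Dilnoza: 12:50–13:55, 16:45–17:10, 17:45–17:55.
Restricted to 10:35–15:20: 12:50–13:55.
Total common minutes: 65.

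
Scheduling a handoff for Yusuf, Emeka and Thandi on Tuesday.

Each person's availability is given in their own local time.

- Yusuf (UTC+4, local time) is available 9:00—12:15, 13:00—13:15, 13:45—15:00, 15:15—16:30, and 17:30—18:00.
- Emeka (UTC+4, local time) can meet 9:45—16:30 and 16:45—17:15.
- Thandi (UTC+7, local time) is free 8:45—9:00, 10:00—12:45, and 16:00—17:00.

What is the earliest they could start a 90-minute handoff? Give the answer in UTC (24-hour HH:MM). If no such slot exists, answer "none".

none

Yusuf → UTC: 05:00–08:15, 09:00–09:15, 09:45–11:00, 11:15–12:30, 13:30–14:00.
Emeka → UTC: 05:45–12:30, 12:45–13:15.
Thandi → UTC: 01:45–02:00, 03:00–05:45, 09:00–10:00.
Yusuf ∩ Emeka: 05:45–08:15, 09:00–09:15, 09:45–11:00, 11:15–12:30.
Yusuf ∩ Emeka ∩ Thandi: 09:00–09:15, 09:45–10:00.
Windows ≥ 90 min: (none).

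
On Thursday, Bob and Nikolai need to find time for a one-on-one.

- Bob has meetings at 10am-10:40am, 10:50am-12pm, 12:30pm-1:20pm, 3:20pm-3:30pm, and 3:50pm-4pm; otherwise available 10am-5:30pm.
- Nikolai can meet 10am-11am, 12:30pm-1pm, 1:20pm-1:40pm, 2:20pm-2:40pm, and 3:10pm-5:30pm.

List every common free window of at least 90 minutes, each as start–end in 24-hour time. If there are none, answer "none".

Bob free within 10:00–17:30: 10:40–10:50, 12:00–12:30, 13:20–15:20, 15:30–15:50, 16:00–17:30.
Bob ∩ Nikolai: 10:40–10:50, 13:20–13:40, 14:20–14:40, 15:10–15:20, 15:30–15:50, 16:00–17:30.
Windows ≥ 90 min: 16:00–17:30.

16:00–17:30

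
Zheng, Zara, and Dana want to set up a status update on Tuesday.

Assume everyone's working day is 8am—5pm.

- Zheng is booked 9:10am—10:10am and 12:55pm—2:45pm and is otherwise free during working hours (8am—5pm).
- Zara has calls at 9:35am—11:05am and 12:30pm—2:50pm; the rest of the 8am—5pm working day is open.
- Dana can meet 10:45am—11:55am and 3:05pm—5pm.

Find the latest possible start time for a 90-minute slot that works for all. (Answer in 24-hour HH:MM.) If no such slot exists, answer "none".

15:30

Zheng free within 08:00–17:00: 08:00–09:10, 10:10–12:55, 14:45–17:00.
Zara free within 08:00–17:00: 08:00–09:35, 11:05–12:30, 14:50–17:00.
Zheng ∩ Zara: 08:00–09:10, 11:05–12:30, 14:50–17:00.
Zheng ∩ Zara ∩ Dana: 11:05–11:55, 15:05–17:00.
Windows ≥ 90 min: 15:05–17:00.
Latest start in the last window 15:05–17:00 is 17:00 − 90 min = 15:30.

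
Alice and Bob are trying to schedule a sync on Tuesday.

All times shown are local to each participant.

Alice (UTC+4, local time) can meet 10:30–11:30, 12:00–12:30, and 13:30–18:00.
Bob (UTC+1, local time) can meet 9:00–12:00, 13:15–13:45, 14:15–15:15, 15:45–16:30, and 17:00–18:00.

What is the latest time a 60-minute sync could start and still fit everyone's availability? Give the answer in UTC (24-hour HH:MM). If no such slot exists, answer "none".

10:00

Alice → UTC: 06:30–07:30, 08:00–08:30, 09:30–14:00.
Bob → UTC: 08:00–11:00, 12:15–12:45, 13:15–14:15, 14:45–15:30, 16:00–17:00.
Alice ∩ Bob: 08:00–08:30, 09:30–11:00, 12:15–12:45, 13:15–14:00.
Windows ≥ 60 min: 09:30–11:00.
Latest start in the last window 09:30–11:00 is 11:00 − 60 min = 10:00.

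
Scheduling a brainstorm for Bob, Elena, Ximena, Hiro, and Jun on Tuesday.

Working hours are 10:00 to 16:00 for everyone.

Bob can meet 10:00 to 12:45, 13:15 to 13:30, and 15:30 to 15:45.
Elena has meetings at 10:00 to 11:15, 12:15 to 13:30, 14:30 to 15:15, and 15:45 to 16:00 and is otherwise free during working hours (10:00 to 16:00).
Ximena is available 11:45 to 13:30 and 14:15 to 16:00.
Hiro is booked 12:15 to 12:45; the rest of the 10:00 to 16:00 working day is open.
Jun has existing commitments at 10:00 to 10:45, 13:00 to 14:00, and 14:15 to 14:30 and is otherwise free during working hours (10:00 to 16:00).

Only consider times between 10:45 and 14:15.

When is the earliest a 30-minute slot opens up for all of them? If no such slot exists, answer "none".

11:45

Elena free within 10:00–16:00: 11:15–12:15, 13:30–14:30, 15:15–15:45.
Hiro free within 10:00–16:00: 10:00–12:15, 12:45–16:00.
Jun free within 10:00–16:00: 10:45–13:00, 14:00–14:15, 14:30–16:00.
Bob ∩ Elena: 11:15–12:15, 15:30–15:45.
Bob ∩ Elena ∩ Ximena: 11:45–12:15, 15:30–15:45.
Bob ∩ Elena ∩ Ximena ∩ Hiro: 11:45–12:15, 15:30–15:45.
Bob ∩ Elena ∩ Ximena ∩ Hiro ∩ Jun: 11:45–12:15, 15:30–15:45.
Restricted to 10:45–14:15: 11:45–12:15.
Windows ≥ 30 min: 11:45–12:15.
Earliest such window starts at 11:45.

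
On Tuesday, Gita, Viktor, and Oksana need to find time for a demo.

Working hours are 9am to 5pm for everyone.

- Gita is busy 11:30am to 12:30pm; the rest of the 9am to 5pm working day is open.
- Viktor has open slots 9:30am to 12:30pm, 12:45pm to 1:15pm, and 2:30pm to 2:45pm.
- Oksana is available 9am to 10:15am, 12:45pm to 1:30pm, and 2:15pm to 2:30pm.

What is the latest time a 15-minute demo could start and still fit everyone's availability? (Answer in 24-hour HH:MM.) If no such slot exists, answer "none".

13:00

Gita free within 09:00–17:00: 09:00–11:30, 12:30–17:00.
Gita ∩ Viktor: 09:30–11:30, 12:45–13:15, 14:30–14:45.
Gita ∩ Viktor ∩ Oksana: 09:30–10:15, 12:45–13:15.
Windows ≥ 15 min: 09:30–10:15, 12:45–13:15.
Latest start in the last window 12:45–13:15 is 13:15 − 15 min = 13:00.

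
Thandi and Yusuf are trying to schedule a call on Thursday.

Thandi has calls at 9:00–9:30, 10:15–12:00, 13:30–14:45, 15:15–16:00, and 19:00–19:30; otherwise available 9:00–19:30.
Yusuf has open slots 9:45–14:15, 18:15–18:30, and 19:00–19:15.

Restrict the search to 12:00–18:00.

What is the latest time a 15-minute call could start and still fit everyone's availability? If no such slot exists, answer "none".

Thandi free within 09:00–19:30: 09:30–10:15, 12:00–13:30, 14:45–15:15, 16:00–19:00.
Thandi ∩ Yusuf: 09:45–10:15, 12:00–13:30, 18:15–18:30.
Restricted to 12:00–18:00: 12:00–13:30.
Windows ≥ 15 min: 12:00–13:30.
Latest start in the last window 12:00–13:30 is 13:30 − 15 min = 13:15.

13:15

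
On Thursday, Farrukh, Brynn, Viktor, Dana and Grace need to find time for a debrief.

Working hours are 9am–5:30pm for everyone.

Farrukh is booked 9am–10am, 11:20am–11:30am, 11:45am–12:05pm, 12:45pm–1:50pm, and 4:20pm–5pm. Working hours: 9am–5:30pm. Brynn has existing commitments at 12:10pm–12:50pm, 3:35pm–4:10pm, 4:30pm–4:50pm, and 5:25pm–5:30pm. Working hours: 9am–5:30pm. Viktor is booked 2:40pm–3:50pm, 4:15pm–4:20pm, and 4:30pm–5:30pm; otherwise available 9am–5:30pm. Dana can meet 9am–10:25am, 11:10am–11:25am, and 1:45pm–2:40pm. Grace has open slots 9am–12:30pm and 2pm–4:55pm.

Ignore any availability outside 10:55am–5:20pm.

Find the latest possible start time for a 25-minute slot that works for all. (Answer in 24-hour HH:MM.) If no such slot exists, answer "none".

Farrukh free within 09:00–17:30: 10:00–11:20, 11:30–11:45, 12:05–12:45, 13:50–16:20, 17:00–17:30.
Brynn free within 09:00–17:30: 09:00–12:10, 12:50–15:35, 16:10–16:30, 16:50–17:25.
Viktor free within 09:00–17:30: 09:00–14:40, 15:50–16:15, 16:20–16:30.
Farrukh ∩ Brynn: 10:00–11:20, 11:30–11:45, 12:05–12:10, 13:50–15:35, 16:10–16:20, 17:00–17:25.
Farrukh ∩ Brynn ∩ Viktor: 10:00–11:20, 11:30–11:45, 12:05–12:10, 13:50–14:40, 16:10–16:15.
Farrukh ∩ Brynn ∩ Viktor ∩ Dana: 10:00–10:25, 11:10–11:20, 13:50–14:40.
Farrukh ∩ Brynn ∩ Viktor ∩ Dana ∩ Grace: 10:00–10:25, 11:10–11:20, 14:00–14:40.
Restricted to 10:55–17:20: 11:10–11:20, 14:00–14:40.
Windows ≥ 25 min: 14:00–14:40.
Latest start in the last window 14:00–14:40 is 14:40 − 25 min = 14:15.

14:15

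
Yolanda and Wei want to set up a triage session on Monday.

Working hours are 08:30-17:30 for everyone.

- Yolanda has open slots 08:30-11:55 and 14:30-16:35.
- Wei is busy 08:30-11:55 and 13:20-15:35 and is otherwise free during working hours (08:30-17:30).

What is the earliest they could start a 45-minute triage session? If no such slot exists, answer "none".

Wei free within 08:30–17:30: 11:55–13:20, 15:35–17:30.
Yolanda ∩ Wei: 15:35–16:35.
Windows ≥ 45 min: 15:35–16:35.
Earliest such window starts at 15:35.

15:35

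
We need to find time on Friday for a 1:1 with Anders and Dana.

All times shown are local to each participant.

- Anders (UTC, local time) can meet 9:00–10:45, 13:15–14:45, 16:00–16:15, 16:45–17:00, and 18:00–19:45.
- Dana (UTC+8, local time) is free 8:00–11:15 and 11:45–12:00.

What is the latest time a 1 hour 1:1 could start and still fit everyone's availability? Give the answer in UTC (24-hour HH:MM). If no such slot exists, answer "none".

Anders → UTC: 09:00–10:45, 13:15–14:45, 16:00–16:15, 16:45–17:00, 18:00–19:45.
Dana → UTC: 00:00–03:15, 03:45–04:00.
Anders ∩ Dana: (none).
Windows ≥ 60 min: (none).

none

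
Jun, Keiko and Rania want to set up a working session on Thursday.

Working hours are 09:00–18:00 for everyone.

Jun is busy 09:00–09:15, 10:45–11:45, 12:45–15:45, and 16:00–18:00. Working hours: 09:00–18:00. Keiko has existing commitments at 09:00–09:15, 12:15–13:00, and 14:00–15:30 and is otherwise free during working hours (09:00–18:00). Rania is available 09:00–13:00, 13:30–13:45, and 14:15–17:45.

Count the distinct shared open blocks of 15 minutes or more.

Jun free within 09:00–18:00: 09:15–10:45, 11:45–12:45, 15:45–16:00.
Keiko free within 09:00–18:00: 09:15–12:15, 13:00–14:00, 15:30–18:00.
Jun ∩ Keiko: 09:15–10:45, 11:45–12:15, 15:45–16:00.
Jun ∩ Keiko ∩ Rania: 09:15–10:45, 11:45–12:15, 15:45–16:00.
Windows ≥ 15 min: 09:15–10:45, 11:45–12:15, 15:45–16:00.
That's 3 windows.

3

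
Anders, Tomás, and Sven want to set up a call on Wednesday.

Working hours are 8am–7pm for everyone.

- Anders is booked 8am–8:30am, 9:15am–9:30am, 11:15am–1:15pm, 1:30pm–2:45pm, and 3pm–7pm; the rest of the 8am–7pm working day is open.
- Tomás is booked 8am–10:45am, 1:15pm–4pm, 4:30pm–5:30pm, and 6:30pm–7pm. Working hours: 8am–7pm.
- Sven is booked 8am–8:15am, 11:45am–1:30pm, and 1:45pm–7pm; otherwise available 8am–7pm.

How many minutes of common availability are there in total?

Anders free within 08:00–19:00: 08:30–09:15, 09:30–11:15, 13:15–13:30, 14:45–15:00.
Tomás free within 08:00–19:00: 10:45–13:15, 16:00–16:30, 17:30–18:30.
Sven free within 08:00–19:00: 08:15–11:45, 13:30–13:45.
Anders ∩ Tomás: 10:45–11:15.
Anders ∩ Tomás ∩ Sven: 10:45–11:15.
Total common minutes: 30.

30 minutes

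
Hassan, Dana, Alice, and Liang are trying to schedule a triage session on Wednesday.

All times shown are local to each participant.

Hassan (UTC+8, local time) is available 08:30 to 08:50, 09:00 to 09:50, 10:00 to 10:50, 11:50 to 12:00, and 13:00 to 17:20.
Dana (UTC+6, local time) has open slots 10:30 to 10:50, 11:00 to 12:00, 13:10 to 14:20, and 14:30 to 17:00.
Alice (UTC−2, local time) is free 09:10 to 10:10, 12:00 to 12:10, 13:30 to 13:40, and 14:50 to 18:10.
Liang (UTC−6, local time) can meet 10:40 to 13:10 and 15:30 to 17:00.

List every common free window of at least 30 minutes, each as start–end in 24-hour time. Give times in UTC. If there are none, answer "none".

none

Hassan → UTC: 00:30–00:50, 01:00–01:50, 02:00–02:50, 03:50–04:00, 05:00–09:20.
Dana → UTC: 04:30–04:50, 05:00–06:00, 07:10–08:20, 08:30–11:00.
Alice → UTC: 11:10–12:10, 14:00–14:10, 15:30–15:40, 16:50–20:10.
Liang → UTC: 16:40–19:10, 21:30–23:00.
Hassan ∩ Dana: 05:00–06:00, 07:10–08:20, 08:30–09:20.
Hassan ∩ Dana ∩ Alice: (none).
Hassan ∩ Dana ∩ Alice ∩ Liang: (none).
Windows ≥ 30 min: (none).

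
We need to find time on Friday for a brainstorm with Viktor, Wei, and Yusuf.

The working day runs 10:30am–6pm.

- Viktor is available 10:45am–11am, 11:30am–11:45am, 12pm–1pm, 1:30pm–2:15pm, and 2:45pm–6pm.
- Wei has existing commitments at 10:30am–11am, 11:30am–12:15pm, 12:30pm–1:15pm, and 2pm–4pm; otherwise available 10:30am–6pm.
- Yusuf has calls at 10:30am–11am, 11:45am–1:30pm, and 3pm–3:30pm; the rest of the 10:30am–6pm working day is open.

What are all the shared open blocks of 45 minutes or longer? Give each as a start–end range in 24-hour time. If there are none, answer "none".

Wei free within 10:30–18:00: 11:00–11:30, 12:15–12:30, 13:15–14:00, 16:00–18:00.
Yusuf free within 10:30–18:00: 11:00–11:45, 13:30–15:00, 15:30–18:00.
Viktor ∩ Wei: 12:15–12:30, 13:30–14:00, 16:00–18:00.
Viktor ∩ Wei ∩ Yusuf: 13:30–14:00, 16:00–18:00.
Windows ≥ 45 min: 16:00–18:00.

16:00–18:00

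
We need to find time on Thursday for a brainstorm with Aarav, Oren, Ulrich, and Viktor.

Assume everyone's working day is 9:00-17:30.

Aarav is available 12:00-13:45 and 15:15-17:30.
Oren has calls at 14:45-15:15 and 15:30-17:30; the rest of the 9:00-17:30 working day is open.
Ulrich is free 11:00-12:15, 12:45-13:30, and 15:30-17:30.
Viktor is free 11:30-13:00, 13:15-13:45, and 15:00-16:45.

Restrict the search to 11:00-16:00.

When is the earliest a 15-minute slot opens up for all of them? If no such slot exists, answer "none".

Oren free within 09:00–17:30: 09:00–14:45, 15:15–15:30.
Aarav ∩ Oren: 12:00–13:45, 15:15–15:30.
Aarav ∩ Oren ∩ Ulrich: 12:00–12:15, 12:45–13:30.
Aarav ∩ Oren ∩ Ulrich ∩ Viktor: 12:00–12:15, 12:45–13:00, 13:15–13:30.
Restricted to 11:00–16:00: 12:00–12:15, 12:45–13:00, 13:15–13:30.
Windows ≥ 15 min: 12:00–12:15, 12:45–13:00, 13:15–13:30.
Earliest such window starts at 12:00.

12:00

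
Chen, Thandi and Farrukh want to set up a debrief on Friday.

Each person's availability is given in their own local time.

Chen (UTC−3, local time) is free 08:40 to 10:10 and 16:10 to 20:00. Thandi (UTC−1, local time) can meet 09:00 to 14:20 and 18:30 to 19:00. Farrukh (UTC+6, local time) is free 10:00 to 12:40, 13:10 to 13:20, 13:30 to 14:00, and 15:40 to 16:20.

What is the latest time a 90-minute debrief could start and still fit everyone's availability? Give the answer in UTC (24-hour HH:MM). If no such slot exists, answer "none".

none

Chen → UTC: 11:40–13:10, 19:10–23:00.
Thandi → UTC: 10:00–15:20, 19:30–20:00.
Farrukh → UTC: 04:00–06:40, 07:10–07:20, 07:30–08:00, 09:40–10:20.
Chen ∩ Thandi: 11:40–13:10, 19:30–20:00.
Chen ∩ Thandi ∩ Farrukh: (none).
Windows ≥ 90 min: (none).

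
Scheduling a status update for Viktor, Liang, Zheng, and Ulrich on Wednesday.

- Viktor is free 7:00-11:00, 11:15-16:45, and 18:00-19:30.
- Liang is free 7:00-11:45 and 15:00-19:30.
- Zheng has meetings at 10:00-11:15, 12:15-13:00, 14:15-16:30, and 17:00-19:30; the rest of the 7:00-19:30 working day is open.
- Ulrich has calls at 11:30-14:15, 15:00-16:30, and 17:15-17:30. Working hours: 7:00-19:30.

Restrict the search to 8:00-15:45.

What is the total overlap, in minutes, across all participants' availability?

135 minutes

Zheng free within 07:00–19:30: 07:00–10:00, 11:15–12:15, 13:00–14:15, 16:30–17:00.
Ulrich free within 07:00–19:30: 07:00–11:30, 14:15–15:00, 16:30–17:15, 17:30–19:30.
Viktor ∩ Liang: 07:00–11:00, 11:15–11:45, 15:00–16:45, 18:00–19:30.
Viktor ∩ Liang ∩ Zheng: 07:00–10:00, 11:15–11:45, 16:30–16:45.
Viktor ∩ Liang ∩ Zheng ∩ Ulrich: 07:00–10:00, 11:15–11:30, 16:30–16:45.
Restricted to 08:00–15:45: 08:00–10:00, 11:15–11:30.
Total common minutes: 120 + 15 = 135.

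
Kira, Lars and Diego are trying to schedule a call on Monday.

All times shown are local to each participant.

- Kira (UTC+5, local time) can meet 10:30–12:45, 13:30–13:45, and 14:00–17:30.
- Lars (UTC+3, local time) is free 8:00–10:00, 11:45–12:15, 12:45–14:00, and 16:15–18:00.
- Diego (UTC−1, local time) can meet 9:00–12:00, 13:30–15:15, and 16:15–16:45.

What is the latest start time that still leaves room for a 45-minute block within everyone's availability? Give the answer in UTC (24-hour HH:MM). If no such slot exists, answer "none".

Kira → UTC: 05:30–07:45, 08:30–08:45, 09:00–12:30.
Lars → UTC: 05:00–07:00, 08:45–09:15, 09:45–11:00, 13:15–15:00.
Diego → UTC: 10:00–13:00, 14:30–16:15, 17:15–17:45.
Kira ∩ Lars: 05:30–07:00, 09:00–09:15, 09:45–11:00.
Kira ∩ Lars ∩ Diego: 10:00–11:00.
Windows ≥ 45 min: 10:00–11:00.
Latest start in the last window 10:00–11:00 is 11:00 − 45 min = 10:15.

10:15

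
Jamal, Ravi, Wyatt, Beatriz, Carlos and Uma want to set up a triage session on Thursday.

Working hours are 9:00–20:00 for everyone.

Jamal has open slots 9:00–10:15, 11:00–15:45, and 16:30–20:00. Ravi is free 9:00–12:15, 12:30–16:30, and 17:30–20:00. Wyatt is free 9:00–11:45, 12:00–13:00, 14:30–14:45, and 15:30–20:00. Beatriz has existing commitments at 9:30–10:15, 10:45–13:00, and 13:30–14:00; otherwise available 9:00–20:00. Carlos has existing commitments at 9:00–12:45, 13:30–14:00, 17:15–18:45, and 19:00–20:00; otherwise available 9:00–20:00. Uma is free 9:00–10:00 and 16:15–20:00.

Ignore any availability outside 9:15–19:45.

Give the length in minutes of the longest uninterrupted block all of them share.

15 minutes

Beatriz free within 09:00–20:00: 09:00–09:30, 10:15–10:45, 13:00–13:30, 14:00–20:00.
Carlos free within 09:00–20:00: 12:45–13:30, 14:00–17:15, 18:45–19:00.
Jamal ∩ Ravi: 09:00–10:15, 11:00–12:15, 12:30–15:45, 17:30–20:00.
Jamal ∩ Ravi ∩ Wyatt: 09:00–10:15, 11:00–11:45, 12:00–12:15, 12:30–13:00, 14:30–14:45, 15:30–15:45, 17:30–20:00.
Jamal ∩ Ravi ∩ Wyatt ∩ Beatriz: 09:00–09:30, 14:30–14:45, 15:30–15:45, 17:30–20:00.
Jamal ∩ Ravi ∩ Wyatt ∩ Beatriz ∩ Carlos: 14:30–14:45, 15:30–15:45, 18:45–19:00.
Jamal ∩ Ravi ∩ Wyatt ∩ Beatriz ∩ Carlos ∩ Uma: 18:45–19:00.
Restricted to 09:15–19:45: 18:45–19:00.
Single common window of 15 minutes.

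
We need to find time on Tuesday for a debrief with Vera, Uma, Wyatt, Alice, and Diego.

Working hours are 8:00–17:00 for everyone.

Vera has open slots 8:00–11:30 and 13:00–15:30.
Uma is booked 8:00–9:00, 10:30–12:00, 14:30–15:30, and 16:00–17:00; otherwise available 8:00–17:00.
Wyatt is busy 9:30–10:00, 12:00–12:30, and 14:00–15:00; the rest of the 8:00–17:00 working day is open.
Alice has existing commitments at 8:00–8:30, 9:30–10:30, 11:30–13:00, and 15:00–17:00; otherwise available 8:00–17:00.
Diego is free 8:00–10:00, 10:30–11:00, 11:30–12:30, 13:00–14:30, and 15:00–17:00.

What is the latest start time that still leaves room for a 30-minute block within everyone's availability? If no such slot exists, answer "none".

Uma free within 08:00–17:00: 09:00–10:30, 12:00–14:30, 15:30–16:00.
Wyatt free within 08:00–17:00: 08:00–09:30, 10:00–12:00, 12:30–14:00, 15:00–17:00.
Alice free within 08:00–17:00: 08:30–09:30, 10:30–11:30, 13:00–15:00.
Vera ∩ Uma: 09:00–10:30, 13:00–14:30.
Vera ∩ Uma ∩ Wyatt: 09:00–09:30, 10:00–10:30, 13:00–14:00.
Vera ∩ Uma ∩ Wyatt ∩ Alice: 09:00–09:30, 13:00–14:00.
Vera ∩ Uma ∩ Wyatt ∩ Alice ∩ Diego: 09:00–09:30, 13:00–14:00.
Windows ≥ 30 min: 09:00–09:30, 13:00–14:00.
Latest start in the last window 13:00–14:00 is 14:00 − 30 min = 13:30.

13:30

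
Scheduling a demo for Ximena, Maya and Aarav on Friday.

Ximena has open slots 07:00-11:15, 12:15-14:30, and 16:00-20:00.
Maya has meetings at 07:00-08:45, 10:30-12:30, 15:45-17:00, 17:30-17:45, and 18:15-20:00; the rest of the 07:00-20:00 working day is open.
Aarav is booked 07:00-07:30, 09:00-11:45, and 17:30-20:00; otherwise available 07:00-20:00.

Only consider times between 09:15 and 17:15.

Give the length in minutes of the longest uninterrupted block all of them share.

120 minutes

Maya free within 07:00–20:00: 08:45–10:30, 12:30–15:45, 17:00–17:30, 17:45–18:15.
Aarav free within 07:00–20:00: 07:30–09:00, 11:45–17:30.
Ximena ∩ Maya: 08:45–10:30, 12:30–14:30, 17:00–17:30, 17:45–18:15.
Ximena ∩ Maya ∩ Aarav: 08:45–09:00, 12:30–14:30, 17:00–17:30.
Restricted to 09:15–17:15: 12:30–14:30, 17:00–17:15.
Common window lengths: 120, 15 min; longest is 120.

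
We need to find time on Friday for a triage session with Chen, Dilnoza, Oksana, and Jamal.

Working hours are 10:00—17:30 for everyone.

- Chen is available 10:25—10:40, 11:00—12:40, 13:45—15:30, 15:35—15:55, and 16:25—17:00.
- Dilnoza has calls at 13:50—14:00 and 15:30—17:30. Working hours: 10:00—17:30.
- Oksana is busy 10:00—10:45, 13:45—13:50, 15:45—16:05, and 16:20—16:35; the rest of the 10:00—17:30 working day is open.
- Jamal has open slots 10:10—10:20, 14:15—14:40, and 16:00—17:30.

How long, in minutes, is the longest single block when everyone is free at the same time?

Dilnoza free within 10:00–17:30: 10:00–13:50, 14:00–15:30.
Oksana free within 10:00–17:30: 10:45–13:45, 13:50–15:45, 16:05–16:20, 16:35–17:30.
Chen ∩ Dilnoza: 10:25–10:40, 11:00–12:40, 13:45–13:50, 14:00–15:30.
Chen ∩ Dilnoza ∩ Oksana: 11:00–12:40, 14:00–15:30.
Chen ∩ Dilnoza ∩ Oksana ∩ Jamal: 14:15–14:40.
Single common window of 25 minutes.

25 minutes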